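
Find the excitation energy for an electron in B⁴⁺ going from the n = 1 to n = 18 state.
339.09268 eV

The energy levels of a hydrogen-like atom are E_n = -13.6057 Z² eV / n².

Energy at n = 1: E_1 = -13.6057 × 5² / 1² = -340.14250000 eV
Energy at n = 18: E_18 = -13.6057 × 5² / 18² = -1.04982253 eV

The excitation energy is the difference:
ΔE = E_18 - E_1
ΔE = -1.04982253 - (-340.14250000)
ΔE = 339.09268 eV

Since this is positive, energy must be absorbed (photon absorption).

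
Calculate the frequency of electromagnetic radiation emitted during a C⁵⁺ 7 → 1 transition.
1.1602e+17 Hz

First, find the transition energy:
E_7 = -13.6057 × 6² / 7² = -9.99602449 eV
E_1 = -13.6057 × 6² / 1² = -489.80520000 eV
|ΔE| = |E_1 - E_7| = 479.80917551 eV

Convert to Joules: E = 479.80917551 eV × (1.602177 × 10⁻¹⁹ J/eV) = 7.687392e-17 J

Using E = hf:
f = E/h = 7.687392e-17 J / (6.62607 × 10⁻³⁴ J·s)
f = 1.1602e+17 Hz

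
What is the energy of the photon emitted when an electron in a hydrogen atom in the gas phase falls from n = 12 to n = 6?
0.283 eV

The energy levels are E_n = -13.6057 eV / n².

Energy at n = 12: E_12 = -13.6057 / 12² = -0.094484 eV
Energy at n = 6: E_6 = -13.6057 / 6² = -0.377936 eV

For emission (electron falling to lower state), the photon energy is:
E_photon = E_12 - E_6 = |-0.094484 - (-0.377936)|
E_photon = 0.283 eV

This energy is carried away by the emitted photon.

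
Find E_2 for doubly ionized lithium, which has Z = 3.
-30.61283 eV

For hydrogen-like ions, the energy levels scale with Z²:
E_n = -13.6057 Z² / n² eV

For Li²⁺ (Z = 3) at n = 2:
E_2 = -13.6057 × 3² / 2²
E_2 = -13.6057 × 9 / 4
E_2 = -122.4513 / 4
E_2 = -30.61283 eV

The energy is 9 times more negative than hydrogen at the same n due to the stronger nuclear charge.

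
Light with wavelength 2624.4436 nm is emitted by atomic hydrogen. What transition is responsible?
n = 6 → n = 4

First, find the photon energy from the wavelength (hc = 1239.84 eV·nm):
E = hc/λ = 1239.84 eV·nm / 2624.4436 nm = 0.47242014 eV

The energy levels of hydrogen satisfy E_n = -13.6057 / n² eV, so an emission n_i → n_f releases
ΔE = 13.6057 × (1/n_f² − 1/n_i²) eV.

Setting ΔE equal to the photon energy:
1/n_f² − 1/n_i² = 0.47242014 / 13.6057 = 0.034722222

Since 1/n_i² must be positive, we need 1/n_f² > 0.034722222, i.e. n_f ≤ 5. For each allowed n_f, solve n_i = (1/n_f² − 0.034722222)^(−1/2) and check whether it is a whole number:
  n_f = 1: 1/n_i² = 1.000000000 − 0.034722222 = 0.965277778 → n_i = 1.018  (not an integer) ✗
  n_f = 2: 1/n_i² = 0.250000000 − 0.034722222 = 0.215277778 → n_i = 2.155  (not an integer) ✗
  n_f = 3: 1/n_i² = 0.111111111 − 0.034722222 = 0.076388889 → n_i = 3.618  (not an integer) ✗
  n_f = 4: 1/n_i² = 0.062500000 − 0.034722222 = 0.027777778 → n_i = 6.000  → integer, n_i = 6 ✓
  n_f = 5: 1/n_i² = 0.040000000 − 0.034722222 = 0.005277778 → n_i = 13.765  (not an integer) ✗

Only n_f = 4 gives an integer upper level, n_i = 6.

The transition is from n = 6 to n = 4 (emission).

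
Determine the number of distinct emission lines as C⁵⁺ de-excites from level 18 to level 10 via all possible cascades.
36

The electron can occupy levels n = 10, 11, ..., 18 during de-excitation — that is m = 18 - 10 + 1 = 9 distinct levels.

The number of distinct spectral lines equals the number of ways to choose 2 of these m levels (each pair gives one possible emission transition):

Number of lines = m(m-1)/2 = 9×8/2 = 36

These correspond to all possible transitions between the 9 levels:
18 → 17, 18 → 16, 18 → 15, 18 → 14, 18 → 13, 18 → 12, 18 → 11, 18 → 10...

Each transition produces a photon with a unique energy (and thus wavelength). This count does not depend on Z.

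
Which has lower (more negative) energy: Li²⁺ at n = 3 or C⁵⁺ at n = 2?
C⁵⁺ at n = 2 (E = -122.4513 eV)

Using E_n = -13.6057 Z² / n² eV:

Li²⁺ (Z = 3) at n = 3:
E = -13.6057 × 3² / 3² = -13.6057 × 9 / 9 = -13.6057000 eV

C⁵⁺ (Z = 6) at n = 2:
E = -13.6057 × 6² / 2² = -13.6057 × 36 / 4 = -122.4513000 eV

Since -122.4513000 eV < -13.6057000 eV,
C⁵⁺ at n = 2 is more tightly bound (requires more energy to ionize).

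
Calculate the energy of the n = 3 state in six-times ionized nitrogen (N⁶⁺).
-74.075478 eV

For hydrogen-like ions, the energy levels scale with Z²:
E_n = -13.6057 Z² / n² eV

For N⁶⁺ (Z = 7) at n = 3:
E_3 = -13.6057 × 7² / 3²
E_3 = -13.6057 × 49 / 9
E_3 = -666.6793 / 9
E_3 = -74.075478 eV

The energy is 49 times more negative than hydrogen at the same n due to the stronger nuclear charge.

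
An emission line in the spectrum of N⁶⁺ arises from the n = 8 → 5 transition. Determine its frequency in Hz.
3.9293e+15 Hz

First, find the transition energy:
E_8 = -13.6057 × 7² / 8² = -10.416864 eV
E_5 = -13.6057 × 7² / 5² = -26.667172 eV
|ΔE| = |E_5 - E_8| = 16.250308 eV

Convert to Joules: E = 16.250308 eV × (1.602177 × 10⁻¹⁹ J/eV) = 2.603587e-18 J

Using E = hf:
f = E/h = 2.603587e-18 J / (6.62607 × 10⁻³⁴ J·s)
f = 3.9293e+15 Hz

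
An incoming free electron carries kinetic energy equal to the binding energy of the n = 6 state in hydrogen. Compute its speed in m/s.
3.64615e+05 m/s (or 0.12% of c)

The binding energy at n = 6 for hydrogen is:
E_6 = -13.6057/6² = -0.377936111 eV
|E_6| = 0.377936111 eV

Convert to Joules:
KE = 0.377936111 eV × (1.602177 × 10⁻¹⁹ J/eV) = 6.0552054e-20 J

Using KE = ½mv²:
v = √(2·KE/m_e)
v = √(2 × 6.0552054e-20 J / 9.10938 × 10⁻³¹ kg)
v = 3.64615e+05 m/s

This is approximately 0.12% the speed of light.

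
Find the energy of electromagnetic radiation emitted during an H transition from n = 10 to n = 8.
0.0765 eV

The energy levels are E_n = -13.6057 eV / n².

Energy at n = 10: E_10 = -13.6057 / 10² = -0.1360570 eV
Energy at n = 8: E_8 = -13.6057 / 8² = -0.2125891 eV

For emission (electron falling to lower state), the photon energy is:
E_photon = E_10 - E_8 = |-0.1360570 - (-0.2125891)|
E_photon = 0.0765 eV

This energy is carried away by the emitted photon.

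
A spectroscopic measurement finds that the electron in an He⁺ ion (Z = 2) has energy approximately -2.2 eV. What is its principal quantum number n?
n = 5

The exact energy levels follow E_n = -13.6057 Z² / n² eV with Z = 2.

The measured value (-2.2 eV) is reported to only 2 significant figures, so we must test candidate n values and see which one matches to that precision.

Candidate energies:
  n = 3:  E = -13.6057 × 2² / 3² = -6.04698 eV
  n = 4:  E = -13.6057 × 2² / 4² = -3.40143 eV
  n = 5:  E = -13.6057 × 2² / 5² = -2.17691 eV  ← matches
  n = 6:  E = -13.6057 × 2² / 6² = -1.51174 eV
  n = 7:  E = -13.6057 × 2² / 7² = -1.11067 eV

Checking against the measurement of -2.2 eV (2 sig figs), only n = 5 agrees:
E_5 = -2.17691 eV, which rounds to -2.2 eV ✓

Therefore n = 5.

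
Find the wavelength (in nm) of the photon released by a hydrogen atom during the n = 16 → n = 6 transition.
3817.37248 nm

First, find the transition energy using E_n = -13.6057 / n² eV:
E_16 = -13.6057 / 16² = -0.05314726563 eV
E_6 = -13.6057 / 6² = -0.37793611111 eV

Photon energy: |ΔE| = |E_6 - E_16| = 0.32478884548 eV

Convert to wavelength using E = hc/λ with hc = 1239.84 eV·nm:
λ = hc/E = 1239.84 eV·nm / 0.32478884548 eV
λ = 3817.37248 nm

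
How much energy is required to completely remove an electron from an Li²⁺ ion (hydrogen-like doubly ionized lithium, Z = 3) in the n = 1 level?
122.451 eV

The ionization energy is the energy needed to remove the electron completely (n → ∞).

For a hydrogen-like ion with Z = 3, E_n = -13.6057 Z² / n² eV.

At n = 1: E_1 = -13.6057 × 3² / 1² = -122.451300 eV
At n = ∞: E_∞ = 0 eV

Ionization energy = E_∞ - E_1 = 0 - (-122.451300) = 122.451300 eV
Ionization energy ≈ 122.451 eV

This is also called the binding energy of the electron in state n = 1.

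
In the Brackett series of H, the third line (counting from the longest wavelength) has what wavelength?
2164.94504 nm

The lines of a series are numbered from the longest wavelength (smallest ΔE) outward; the third line is the transition from n = n_f + 3 to n_f.
The Brackett series has all transitions ending at n_f = 4.

For H, the third line (γ-line) is the jump from n = 7 to n = 4:
E_7 = -13.6057 / 7² = -0.27766734694 eV
E_4 = -13.6057 / 4² = -0.85035625000 eV
ΔE = E_7 - E_4 = 0.57268890306 eV

λ = hc/E = 1239.84 eV·nm / 0.57268890306 eV
λ = 2164.94504 nm

This is the γ-line of the Brackett series in H.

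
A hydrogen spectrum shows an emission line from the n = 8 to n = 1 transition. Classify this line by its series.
Lyman series

The spectral series in hydrogen are named based on the final (lower) energy level:
- Lyman series: n_final = 1 (ultraviolet)
- Balmer series: n_final = 2 (visible/near-UV)
- Paschen series: n_final = 3 (infrared)
- Brackett series: n_final = 4 (infrared)
- Pfund series: n_final = 5 (far infrared)

Since this transition ends at n = 1, it belongs to the Lyman series.

For reference, this 8 → 1 line has photon energy
ΔE = 13.6057 eV × (1/1² - 1/8²) = 13.39311094 eV,
corresponding to wavelength λ = hc/ΔE = 1239.84 eV·nm / 13.39311094 eV = 92.572966 nm in the ultraviolet region.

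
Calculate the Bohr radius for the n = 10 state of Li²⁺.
1.7639 nm (or 17.6392 Å)

The Bohr radius formula is:
r_n = n² a₀ / Z

where a₀ = 0.0529177 nm is the Bohr radius.

For Li²⁺ (Z = 3) at n = 10:
r_10 = 10² × 0.0529177 nm / 3
r_10 = 100 × 0.0529177 nm / 3
r_10 = 5.29177 nm / 3
r_10 = 1.7639 nm

The electron orbits at approximately 1.7639 nm from the nucleus.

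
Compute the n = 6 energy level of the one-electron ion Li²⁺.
-3.401425 eV

For hydrogen-like ions, the energy levels scale with Z²:
E_n = -13.6057 Z² / n² eV

For Li²⁺ (Z = 3) at n = 6:
E_6 = -13.6057 × 3² / 6²
E_6 = -13.6057 × 9 / 36
E_6 = -122.4513 / 36
E_6 = -3.401425 eV

The energy is 9 times more negative than hydrogen at the same n due to the stronger nuclear charge.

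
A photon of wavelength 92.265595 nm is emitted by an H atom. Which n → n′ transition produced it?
n = 9 → n = 1

First, find the photon energy from the wavelength (hc = 1239.84 eV·nm):
E = hc/λ = 1239.84 eV·nm / 92.265595 nm = 13.437728 eV

The energy levels of hydrogen satisfy E_n = -13.6057 / n² eV, so an emission n_i → n_f releases
ΔE = 13.6057 × (1/n_f² − 1/n_i²) eV.

Setting ΔE equal to the photon energy:
1/n_f² − 1/n_i² = 13.437728 / 13.6057 = 0.98765429

Since 1/n_i² must be positive, we need 1/n_f² > 0.98765429, i.e. n_f ≤ 1. For each allowed n_f, solve n_i = (1/n_f² − 0.98765429)^(−1/2) and check whether it is a whole number:
  n_f = 1: 1/n_i² = 1.00000000 − 0.98765429 = 0.01234571 → n_i = 9.000  → integer, n_i = 9 ✓

Only n_f = 1 gives an integer upper level, n_i = 9.

The transition is from n = 9 to n = 1 (emission).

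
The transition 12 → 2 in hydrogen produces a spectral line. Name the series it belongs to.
Balmer series

The spectral series in hydrogen are named based on the final (lower) energy level:
- Lyman series: n_final = 1 (ultraviolet)
- Balmer series: n_final = 2 (visible/near-UV)
- Paschen series: n_final = 3 (infrared)
- Brackett series: n_final = 4 (infrared)
- Pfund series: n_final = 5 (far infrared)

Since this transition ends at n = 2, it belongs to the Balmer series.

For reference, this 12 → 2 line has photon energy
ΔE = 13.6057 eV × (1/2² - 1/12²) = 3.306940972 eV,
corresponding to wavelength λ = hc/ΔE = 1239.84 eV·nm / 3.306940972 eV = 374.92051 nm in the visible/near-UV region.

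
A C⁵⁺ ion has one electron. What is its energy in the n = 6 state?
-13.61 eV

For hydrogen-like ions, the energy levels scale with Z²:
E_n = -13.6057 Z² / n² eV

For C⁵⁺ (Z = 6) at n = 6:
E_6 = -13.6057 × 6² / 6²
E_6 = -13.6057 × 36 / 36
E_6 = -489.8052 / 36
E_6 = -13.61 eV

The energy is 36 times more negative than hydrogen at the same n due to the stronger nuclear charge.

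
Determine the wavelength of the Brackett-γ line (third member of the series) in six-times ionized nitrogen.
44.182552 nm

The lines of a series are numbered from the longest wavelength (smallest ΔE) outward; the third line is the transition from n = n_f + 3 to n_f.
The Brackett series has all transitions ending at n_f = 4.

For N⁶⁺ (Z = 7), the third line (γ-line) is the jump from n = 7 to n = 4:
E_7 = -13.6057 × 7² / 7² = -13.60570000 eV
E_4 = -13.6057 × 7² / 4² = -41.66745625 eV
ΔE = E_7 - E_4 = 28.06175625 eV

λ = hc/E = 1239.84 eV·nm / 28.06175625 eV
λ = 44.182552 nm

This is the γ-line of the Brackett series in N⁶⁺.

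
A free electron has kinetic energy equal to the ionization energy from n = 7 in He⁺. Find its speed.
6.251e+05 m/s (or 0.208% of c)

The binding energy at n = 7 for He⁺ is:
E_7 = -13.6057 × 2²/7² = -1.110669 eV
|E_7| = 1.110669 eV

Convert to Joules:
KE = 1.110669 eV × (1.602177 × 10⁻¹⁹ J/eV) = 1.77949e-19 J

Using KE = ½mv²:
v = √(2·KE/m_e)
v = √(2 × 1.77949e-19 J / 9.10938 × 10⁻³¹ kg)
v = 6.251e+05 m/s

This is approximately 0.208% the speed of light.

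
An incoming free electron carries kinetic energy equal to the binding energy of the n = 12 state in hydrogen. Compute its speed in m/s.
1.8231e+05 m/s (or 0.06% of c)

The binding energy at n = 12 for hydrogen is:
E_12 = -13.6057/12² = -0.094484028 eV
|E_12| = 0.094484028 eV

Convert to Joules:
KE = 0.094484028 eV × (1.602177 × 10⁻¹⁹ J/eV) = 1.513801e-20 J

Using KE = ½mv²:
v = √(2·KE/m_e)
v = √(2 × 1.513801e-20 J / 9.10938 × 10⁻³¹ kg)
v = 1.8231e+05 m/s

This is approximately 0.06% the speed of light.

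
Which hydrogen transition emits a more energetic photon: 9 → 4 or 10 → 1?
10 → 1

Calculate the energy for each transition:

Transition 9 → 4:
ΔE₁ = |E_4 - E_9| = |-13.6057/4² - (-13.6057/9²)|
ΔE₁ = |-0.8503562500 - (-0.1679716049)| = 0.6823846 eV

Transition 10 → 1:
ΔE₂ = |E_1 - E_10| = |-13.6057/1² - (-13.6057/10²)|
ΔE₂ = |-13.6057000000 - (-0.1360570000)| = 13.4696430 eV

Since 13.4696430 eV > 0.6823846 eV, the transition 10 → 1 emits the more energetic photon.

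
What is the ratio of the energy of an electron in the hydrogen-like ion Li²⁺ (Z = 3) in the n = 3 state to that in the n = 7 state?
5.44444

Using E_n = -13.6057 Z² / n² eV with Z = 3:

E_3 = -13.6057 × 3² / 3² = -122.4513 / 9 = -13.60570000000 eV
E_7 = -13.6057 × 3² / 7² = -122.4513 / 49 = -2.49900612245 eV

The ratio is:
E_3/E_7 = (-13.60570000000) / (-2.49900612245)
E_3/E_7 = (-122.4513/9) / (-122.4513/49)
E_3/E_7 = 49/9
E_3/E_7 = 5.44444
(Note: the Z² factors cancel in the ratio.)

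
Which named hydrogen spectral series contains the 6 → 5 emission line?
Pfund series

The spectral series in hydrogen are named based on the final (lower) energy level:
- Lyman series: n_final = 1 (ultraviolet)
- Balmer series: n_final = 2 (visible/near-UV)
- Paschen series: n_final = 3 (infrared)
- Brackett series: n_final = 4 (infrared)
- Pfund series: n_final = 5 (far infrared)

Since this transition ends at n = 5, it belongs to the Pfund series.

For reference, this 6 → 5 line has photon energy
ΔE = 13.6057 eV × (1/5² - 1/6²) = 0.166291889 eV,
corresponding to wavelength λ = hc/ΔE = 1239.84 eV·nm / 0.166291889 eV = 7455.806 nm in the far infrared region.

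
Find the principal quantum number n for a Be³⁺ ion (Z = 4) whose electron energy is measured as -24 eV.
n = 3

The exact energy levels follow E_n = -13.6057 Z² / n² eV with Z = 4.

The measured value (-24 eV) is reported to only 2 significant figures, so we must test candidate n values and see which one matches to that precision.

Candidate energies:
  n = 1:  E = -13.6057 × 4² / 1² = -217.69120 eV
  n = 2:  E = -13.6057 × 4² / 2² = -54.42280 eV
  n = 3:  E = -13.6057 × 4² / 3² = -24.18791 eV  ← matches
  n = 4:  E = -13.6057 × 4² / 4² = -13.60570 eV
  n = 5:  E = -13.6057 × 4² / 5² = -8.70765 eV

Checking against the measurement of -24 eV (2 sig figs), only n = 3 agrees:
E_3 = -24.18791 eV, which rounds to -24 eV ✓

Therefore n = 3.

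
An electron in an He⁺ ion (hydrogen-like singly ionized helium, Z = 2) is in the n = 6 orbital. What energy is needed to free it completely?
1.51 eV

The ionization energy is the energy needed to remove the electron completely (n → ∞).

For a hydrogen-like ion with Z = 2, E_n = -13.6057 Z² / n² eV.

At n = 6: E_6 = -13.6057 × 2² / 6² = -1.51174 eV
At n = ∞: E_∞ = 0 eV

Ionization energy = E_∞ - E_6 = 0 - (-1.51174) = 1.51174 eV
Ionization energy ≈ 1.51 eV

This is also called the binding energy of the electron in state n = 6.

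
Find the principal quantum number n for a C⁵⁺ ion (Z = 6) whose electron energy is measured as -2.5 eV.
n = 14

The exact energy levels follow E_n = -13.6057 Z² / n² eV with Z = 6.

The measured value (-2.5 eV) is reported to only 2 significant figures, so we must test candidate n values and see which one matches to that precision.

Candidate energies:
  n = 12:  E = -13.6057 × 6² / 12² = -3.40143 eV
  n = 13:  E = -13.6057 × 6² / 13² = -2.89826 eV
  n = 14:  E = -13.6057 × 6² / 14² = -2.49901 eV  ← matches
  n = 15:  E = -13.6057 × 6² / 15² = -2.17691 eV
  n = 16:  E = -13.6057 × 6² / 16² = -1.91330 eV

Checking against the measurement of -2.5 eV (2 sig figs), only n = 14 agrees:
E_14 = -2.49901 eV, which rounds to -2.5 eV ✓

Therefore n = 14.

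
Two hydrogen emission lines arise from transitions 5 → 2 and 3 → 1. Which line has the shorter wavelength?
3 → 1

Calculate the energy for each transition:

Transition 5 → 2:
ΔE₁ = |E_2 - E_5| = |-13.6057/2² - (-13.6057/5²)|
ΔE₁ = |-3.401425000000 - (-0.544228000000)| = 2.857197000 eV

Transition 3 → 1:
ΔE₂ = |E_1 - E_3| = |-13.6057/1² - (-13.6057/3²)|
ΔE₂ = |-13.605700000000 - (-1.511744444444)| = 12.093955556 eV

Since 12.093955556 eV > 2.857197000 eV, the transition 3 → 1 emits the more energetic photon.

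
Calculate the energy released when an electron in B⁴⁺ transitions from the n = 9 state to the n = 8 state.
1.1154 eV

The energy levels are E_n = -13.6057 Z² eV / n².

Energy at n = 9: E_9 = -13.6057 × 5² / 9² = -4.1992901 eV
Energy at n = 8: E_8 = -13.6057 × 5² / 8² = -5.3147266 eV

For emission (electron falling to lower state), the photon energy is:
E_photon = E_9 - E_8 = |-4.1992901 - (-5.3147266)|
E_photon = 1.1154 eV

This energy is carried away by the emitted photon.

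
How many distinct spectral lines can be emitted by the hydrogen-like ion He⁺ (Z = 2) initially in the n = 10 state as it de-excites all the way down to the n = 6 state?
10

The electron can occupy levels n = 6, 7, ..., 10 during de-excitation — that is m = 10 - 6 + 1 = 5 distinct levels.

The number of distinct spectral lines equals the number of ways to choose 2 of these m levels (each pair gives one possible emission transition):

Number of lines = m(m-1)/2 = 5×4/2 = 10

These correspond to all possible transitions between the 5 levels:
10 → 9, 10 → 8, 10 → 7, 10 → 6, 9 → 8, 9 → 7, 9 → 6, 8 → 7...

Each transition produces a photon with a unique energy (and thus wavelength). This count does not depend on Z.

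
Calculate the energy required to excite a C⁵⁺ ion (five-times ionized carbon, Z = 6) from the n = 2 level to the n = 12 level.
119.0499 eV

The energy levels of a hydrogen-like atom are E_n = -13.6057 Z² eV / n².

Energy at n = 2: E_2 = -13.6057 × 6² / 2² = -122.4513000 eV
Energy at n = 12: E_12 = -13.6057 × 6² / 12² = -3.4014250 eV

The excitation energy is the difference:
ΔE = E_12 - E_2
ΔE = -3.4014250 - (-122.4513000)
ΔE = 119.0499 eV

Since this is positive, energy must be absorbed (photon absorption).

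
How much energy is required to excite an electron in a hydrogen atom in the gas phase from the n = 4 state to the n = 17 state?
0.8033 eV

The energy levels of a hydrogen-like atom are E_n = -13.6057 eV / n².

Energy at n = 4: E_4 = -13.6057 / 4² = -0.8503563 eV
Energy at n = 17: E_17 = -13.6057 / 17² = -0.0470785 eV

The excitation energy is the difference:
ΔE = E_17 - E_4
ΔE = -0.0470785 - (-0.8503563)
ΔE = 0.8033 eV

Since this is positive, energy must be absorbed (photon absorption).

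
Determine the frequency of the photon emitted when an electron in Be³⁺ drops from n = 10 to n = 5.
1.57913e+15 Hz

First, find the transition energy:
E_10 = -13.6057 × 4² / 10² = -2.17691200 eV
E_5 = -13.6057 × 4² / 5² = -8.70764800 eV
|ΔE| = |E_5 - E_10| = 6.53073600 eV

Convert to Joules: E = 6.53073600 eV × (1.602177 × 10⁻¹⁹ J/eV) = 1.0463395e-18 J

Using E = hf:
f = E/h = 1.0463395e-18 J / (6.62607 × 10⁻³⁴ J·s)
f = 1.57913e+15 Hz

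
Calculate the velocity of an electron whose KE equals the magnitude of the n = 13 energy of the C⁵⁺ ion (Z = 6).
1.010e+06 m/s (or 0.336801% of c)

The binding energy at n = 13 for C⁵⁺ is:
E_13 = -13.6057 × 6²/13² = -2.89825562 eV
|E_13| = 2.89825562 eV

Convert to Joules:
KE = 2.89825562 eV × (1.602177 × 10⁻¹⁹ J/eV) = 4.64352e-19 J

Using KE = ½mv²:
v = √(2·KE/m_e)
v = √(2 × 4.64352e-19 J / 9.10938 × 10⁻³¹ kg)
v = 1.010e+06 m/s

This is approximately 0.336801% the speed of light.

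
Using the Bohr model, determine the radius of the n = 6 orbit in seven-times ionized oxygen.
0.23813 nm (or 2.38130 Å)

The Bohr radius formula is:
r_n = n² a₀ / Z

where a₀ = 0.05291772 nm is the Bohr radius.

For O⁷⁺ (Z = 8) at n = 6:
r_6 = 6² × 0.05291772 nm / 8
r_6 = 36 × 0.05291772 nm / 8
r_6 = 1.905038 nm / 8
r_6 = 0.23813 nm

The electron orbits at approximately 0.23813 nm from the nucleus.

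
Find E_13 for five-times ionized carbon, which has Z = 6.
-2.89826 eV

For hydrogen-like ions, the energy levels scale with Z²:
E_n = -13.6057 Z² / n² eV

For C⁵⁺ (Z = 6) at n = 13:
E_13 = -13.6057 × 6² / 13²
E_13 = -13.6057 × 36 / 169
E_13 = -489.8052 / 169
E_13 = -2.89826 eV

The energy is 36 times more negative than hydrogen at the same n due to the stronger nuclear charge.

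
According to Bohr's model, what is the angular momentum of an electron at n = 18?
1.89823e-33 J·s (or 18ℏ)

In the Bohr model, angular momentum is quantized:
L = nℏ

where ℏ = h/(2π) = 1.0545718e-34 J·s

For n = 18:
L = 18 × 1.0545718e-34 J·s
L = 1.89823e-33 J·s

This can also be written as L = 18ℏ.
The angular momentum is an integer multiple of the reduced Planck constant.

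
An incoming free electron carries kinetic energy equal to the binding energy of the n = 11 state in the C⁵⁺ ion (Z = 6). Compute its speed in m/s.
1.19329e+06 m/s (or 0.3980% of c)

The binding energy at n = 11 for C⁵⁺ is:
E_11 = -13.6057 × 6²/11² = -4.04797686 eV
|E_11| = 4.04797686 eV

Convert to Joules:
KE = 4.04797686 eV × (1.602177 × 10⁻¹⁹ J/eV) = 6.4855754e-19 J

Using KE = ½mv²:
v = √(2·KE/m_e)
v = √(2 × 6.4855754e-19 J / 9.10938 × 10⁻³¹ kg)
v = 1.19329e+06 m/s

This is approximately 0.3980% the speed of light.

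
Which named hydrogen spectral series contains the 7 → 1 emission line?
Lyman series

The spectral series in hydrogen are named based on the final (lower) energy level:
- Lyman series: n_final = 1 (ultraviolet)
- Balmer series: n_final = 2 (visible/near-UV)
- Paschen series: n_final = 3 (infrared)
- Brackett series: n_final = 4 (infrared)
- Pfund series: n_final = 5 (far infrared)

Since this transition ends at n = 1, it belongs to the Lyman series.

For reference, this 7 → 1 line has photon energy
ΔE = 13.6057 eV × (1/1² - 1/7²) = 13.32803265 eV,
corresponding to wavelength λ = hc/ΔE = 1239.84 eV·nm / 13.32803265 eV = 93.024982 nm in the ultraviolet region.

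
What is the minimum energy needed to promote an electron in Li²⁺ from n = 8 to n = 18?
1.54 eV

The energy levels of a hydrogen-like atom are E_n = -13.6057 Z² eV / n².

Energy at n = 8: E_8 = -13.6057 × 3² / 8² = -1.91330 eV
Energy at n = 18: E_18 = -13.6057 × 3² / 18² = -0.37794 eV

The excitation energy is the difference:
ΔE = E_18 - E_8
ΔE = -0.37794 - (-1.91330)
ΔE = 1.54 eV

Since this is positive, energy must be absorbed (photon absorption).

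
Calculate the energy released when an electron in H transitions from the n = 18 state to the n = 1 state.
13.5637 eV

The energy levels are E_n = -13.6057 eV / n².

Energy at n = 18: E_18 = -13.6057 / 18² = -0.0419929 eV
Energy at n = 1: E_1 = -13.6057 / 1² = -13.6057000 eV

For emission (electron falling to lower state), the photon energy is:
E_photon = E_18 - E_1 = |-0.0419929 - (-13.6057000)|
E_photon = 13.5637 eV

This energy is carried away by the emitted photon.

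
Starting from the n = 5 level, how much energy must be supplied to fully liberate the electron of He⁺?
2.18 eV

The ionization energy is the energy needed to remove the electron completely (n → ∞).

For a hydrogen-like ion with Z = 2, E_n = -13.6057 Z² / n² eV.

At n = 5: E_5 = -13.6057 × 2² / 5² = -2.17691 eV
At n = ∞: E_∞ = 0 eV

Ionization energy = E_∞ - E_5 = 0 - (-2.17691) = 2.17691 eV
Ionization energy ≈ 2.18 eV

This is also called the binding energy of the electron in state n = 5.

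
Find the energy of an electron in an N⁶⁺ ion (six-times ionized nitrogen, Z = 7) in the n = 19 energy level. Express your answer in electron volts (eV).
-1.8468 eV

The energy levels of a hydrogen-like atom are given by:
E_n = -13.6057 Z² / n² eV  (with Z = 7 for N⁶⁺)

For n = 19:
E_19 = -13.6057 × 7² / 19²
E_19 = -13.6057 × 49 / 361
E_19 = -1.8468 eV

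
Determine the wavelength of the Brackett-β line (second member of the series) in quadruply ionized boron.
104.978 nm

The lines of a series are numbered from the longest wavelength (smallest ΔE) outward; the second line is the transition from n = n_f + 2 to n_f.
The Brackett series has all transitions ending at n_f = 4.

For B⁴⁺ (Z = 5), the second line (β-line) is the jump from n = 6 to n = 4:
E_6 = -13.6057 × 5² / 6² = -9.448403 eV
E_4 = -13.6057 × 5² / 4² = -21.258906 eV
ΔE = E_6 - E_4 = 11.810503 eV

λ = hc/E = 1239.84 eV·nm / 11.810503 eV
λ = 104.978 nm

This is the β-line of the Brackett series in B⁴⁺.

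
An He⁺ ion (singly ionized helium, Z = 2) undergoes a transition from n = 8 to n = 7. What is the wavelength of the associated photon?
4762.87909 nm

First, find the transition energy using E_n = -13.6057 Z² / n² eV:
E_8 = -13.6057 × 2² / 8² = -0.85035625000 eV
E_7 = -13.6057 × 2² / 7² = -1.11066938776 eV

Photon energy: |ΔE| = |E_7 - E_8| = 0.26031313776 eV

Convert to wavelength using E = hc/λ with hc = 1239.84 eV·nm:
λ = hc/E = 1239.84 eV·nm / 0.26031313776 eV
λ = 4762.87909 nm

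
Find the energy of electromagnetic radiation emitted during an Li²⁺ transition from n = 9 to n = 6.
1.89 eV

The energy levels are E_n = -13.6057 Z² eV / n².

Energy at n = 9: E_9 = -13.6057 × 3² / 9² = -1.51174 eV
Energy at n = 6: E_6 = -13.6057 × 3² / 6² = -3.40143 eV

For emission (electron falling to lower state), the photon energy is:
E_photon = E_9 - E_6 = |-1.51174 - (-3.40143)|
E_photon = 1.89 eV

This energy is carried away by the emitted photon.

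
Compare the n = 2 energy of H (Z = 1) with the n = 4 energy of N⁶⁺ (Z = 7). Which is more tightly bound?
N⁶⁺ at n = 4 (E = -41.67 eV)

Using E_n = -13.6057 Z² / n² eV:

H (Z = 1) at n = 2:
E = -13.6057 × 1² / 2² = -13.6057 × 1 / 4 = -3.40143 eV

N⁶⁺ (Z = 7) at n = 4:
E = -13.6057 × 7² / 4² = -13.6057 × 49 / 16 = -41.66746 eV

Since -41.66746 eV < -3.40143 eV,
N⁶⁺ at n = 4 is more tightly bound (requires more energy to ionize).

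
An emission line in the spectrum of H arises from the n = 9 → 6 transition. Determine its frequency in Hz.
5.08e+13 Hz

First, find the transition energy:
E_9 = -13.6057 / 9² = -0.167972 eV
E_6 = -13.6057 / 6² = -0.377936 eV
|ΔE| = |E_6 - E_9| = 0.209964 eV

Convert to Joules: E = 0.209964 eV × (1.602177 × 10⁻¹⁹ J/eV) = 3.3640e-20 J

Using E = hf:
f = E/h = 3.3640e-20 J / (6.62607 × 10⁻³⁴ J·s)
f = 5.08e+13 Hz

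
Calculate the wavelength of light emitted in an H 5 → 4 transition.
4050.0673 nm

First, find the transition energy using E_n = -13.6057 / n² eV:
E_5 = -13.6057 / 5² = -0.5442280000 eV
E_4 = -13.6057 / 4² = -0.8503562500 eV

Photon energy: |ΔE| = |E_4 - E_5| = 0.3061282500 eV

Convert to wavelength using E = hc/λ with hc = 1239.84 eV·nm:
λ = hc/E = 1239.84 eV·nm / 0.3061282500 eV
λ = 4050.0673 nm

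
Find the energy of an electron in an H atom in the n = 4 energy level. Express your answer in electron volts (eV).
-0.85 eV

The energy levels of a hydrogen-like atom are given by:
E_n = -13.6057 eV / n²

For n = 4:
E_4 = -13.6057 eV / 4²
E_4 = -13.6057 eV / 16
E_4 = -0.85 eV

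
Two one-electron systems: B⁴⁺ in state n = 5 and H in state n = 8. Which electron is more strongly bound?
B⁴⁺ at n = 5 (E = -13.6057 eV)

Using E_n = -13.6057 Z² / n² eV:

B⁴⁺ (Z = 5) at n = 5:
E = -13.6057 × 5² / 5² = -13.6057 × 25 / 25 = -13.6057000 eV

H (Z = 1) at n = 8:
E = -13.6057 × 1² / 8² = -13.6057 × 1 / 64 = -0.2125891 eV

Since -13.6057000 eV < -0.2125891 eV,
B⁴⁺ at n = 5 is more tightly bound (requires more energy to ionize).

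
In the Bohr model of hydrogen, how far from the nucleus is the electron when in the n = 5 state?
1.3229 nm (or 13.2294 Å)

The Bohr radius formula is:
r_n = n² a₀ / Z

where a₀ = 0.0529177 nm is the Bohr radius.

For H (Z = 1) at n = 5:
r_5 = 5² × 0.0529177 nm / 1
r_5 = 25 × 0.0529177 nm / 1
r_5 = 1.32294 nm / 1
r_5 = 1.3229 nm

The electron orbits at approximately 1.3229 nm from the nucleus.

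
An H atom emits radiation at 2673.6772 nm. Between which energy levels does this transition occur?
n = 13 → n = 5

First, find the photon energy from the wavelength (hc = 1239.84 eV·nm):
E = hc/λ = 1239.84 eV·nm / 2673.6772 nm = 0.46372090 eV

The energy levels of hydrogen satisfy E_n = -13.6057 / n² eV, so an emission n_i → n_f releases
ΔE = 13.6057 × (1/n_f² − 1/n_i²) eV.

Setting ΔE equal to the photon energy:
1/n_f² − 1/n_i² = 0.46372090 / 13.6057 = 0.034082840

Since 1/n_i² must be positive, we need 1/n_f² > 0.034082840, i.e. n_f ≤ 5. For each allowed n_f, solve n_i = (1/n_f² − 0.034082840)^(−1/2) and check whether it is a whole number:
  n_f = 1: 1/n_i² = 1.000000000 − 0.034082840 = 0.965917160 → n_i = 1.017  (not an integer) ✗
  n_f = 2: 1/n_i² = 0.250000000 − 0.034082840 = 0.215917160 → n_i = 2.152  (not an integer) ✗
  n_f = 3: 1/n_i² = 0.111111111 − 0.034082840 = 0.077028271 → n_i = 3.603  (not an integer) ✗
  n_f = 4: 1/n_i² = 0.062500000 − 0.034082840 = 0.028417160 → n_i = 5.932  (not an integer) ✗
  n_f = 5: 1/n_i² = 0.040000000 − 0.034082840 = 0.005917160 → n_i = 13.000  → integer, n_i = 13 ✓

Only n_f = 5 gives an integer upper level, n_i = 13.

The transition is from n = 13 to n = 5 (emission).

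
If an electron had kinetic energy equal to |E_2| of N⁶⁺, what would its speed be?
7.6569e+06 m/s (or 2.554075% of c)

The binding energy at n = 2 for N⁶⁺ is:
E_2 = -13.6057 × 7²/2² = -166.66982500 eV
|E_2| = 166.66982500 eV

Convert to Joules:
KE = 166.66982500 eV × (1.602177 × 10⁻¹⁹ J/eV) = 2.670346e-17 J

Using KE = ½mv²:
v = √(2·KE/m_e)
v = √(2 × 2.670346e-17 J / 9.10938 × 10⁻³¹ kg)
v = 7.6569e+06 m/s

This is approximately 2.554075% the speed of light.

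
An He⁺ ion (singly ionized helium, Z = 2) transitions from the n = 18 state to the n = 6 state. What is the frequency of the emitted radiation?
3.249e+14 Hz

First, find the transition energy:
E_18 = -13.6057 × 2² / 18² = -0.167972 eV
E_6 = -13.6057 × 2² / 6² = -1.511744 eV
|ΔE| = |E_6 - E_18| = 1.343772 eV

Convert to Joules: E = 1.343772 eV × (1.602177 × 10⁻¹⁹ J/eV) = 2.15296e-19 J

Using E = hf:
f = E/h = 2.15296e-19 J / (6.62607 × 10⁻³⁴ J·s)
f = 3.249e+14 Hz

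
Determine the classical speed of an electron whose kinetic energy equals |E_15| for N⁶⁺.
1.02e+06 m/s (or 0.34% of c)

The binding energy at n = 15 for N⁶⁺ is:
E_15 = -13.6057 × 7²/15² = -2.96302 eV
|E_15| = 2.96302 eV

Convert to Joules:
KE = 2.96302 eV × (1.602177 × 10⁻¹⁹ J/eV) = 4.7473e-19 J

Using KE = ½mv²:
v = √(2·KE/m_e)
v = √(2 × 4.7473e-19 J / 9.10938 × 10⁻³¹ kg)
v = 1.02e+06 m/s

This is approximately 0.34% the speed of light.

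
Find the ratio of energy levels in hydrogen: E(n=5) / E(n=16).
10.240000

Using E_n = -13.6057 Z² / n² eV with Z = 1:

E_5 = -13.6057 / 5² = -13.6057 / 25 = -0.544228000000 eV
E_16 = -13.6057 / 16² = -13.6057 / 256 = -0.053147265625 eV

The ratio is:
E_5/E_16 = (-0.544228000000) / (-0.053147265625)
E_5/E_16 = (-13.6057/25) / (-13.6057/256)
E_5/E_16 = 256/25
E_5/E_16 = 10.240000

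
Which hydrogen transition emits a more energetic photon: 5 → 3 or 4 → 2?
4 → 2

Calculate the energy for each transition:

Transition 5 → 3:
ΔE₁ = |E_3 - E_5| = |-13.6057/3² - (-13.6057/5²)|
ΔE₁ = |-1.51174444444 - (-0.54422800000)| = 0.96751644 eV

Transition 4 → 2:
ΔE₂ = |E_2 - E_4| = |-13.6057/2² - (-13.6057/4²)|
ΔE₂ = |-3.40142500000 - (-0.85035625000)| = 2.55106875 eV

Since 2.55106875 eV > 0.96751644 eV, the transition 4 → 2 emits the more energetic photon.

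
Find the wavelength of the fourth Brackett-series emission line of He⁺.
486.00807 nm

The lines of a series are numbered from the longest wavelength (smallest ΔE) outward; the fourth line is the transition from n = n_f + 4 to n_f.
The Brackett series has all transitions ending at n_f = 4.

For He⁺ (Z = 2), the fourth line (δ-line) is the jump from n = 8 to n = 4:
E_8 = -13.6057 × 2² / 8² = -0.850356250 eV
E_4 = -13.6057 × 2² / 4² = -3.401425000 eV
ΔE = E_8 - E_4 = 2.551068750 eV

λ = hc/E = 1239.84 eV·nm / 2.551068750 eV
λ = 486.00807 nm

This is the δ-line of the Brackett series in He⁺.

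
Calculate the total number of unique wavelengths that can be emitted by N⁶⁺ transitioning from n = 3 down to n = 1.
3

The electron can occupy levels n = 1, 2, ..., 3 during de-excitation — that is m = 3 - 1 + 1 = 3 distinct levels.

The number of distinct spectral lines equals the number of ways to choose 2 of these m levels (each pair gives one possible emission transition):

Number of lines = m(m-1)/2 = 3×2/2 = 3

These correspond to all possible transitions between the 3 levels:
3 → 2, 3 → 1, 2 → 1

Each transition produces a photon with a unique energy (and thus wavelength). This count does not depend on Z.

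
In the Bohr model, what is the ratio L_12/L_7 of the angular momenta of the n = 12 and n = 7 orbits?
1.7143

In the Bohr model, L_n = nℏ, so the ratio is purely the ratio of quantum numbers:

L_12/L_7 = 12ℏ / 7ℏ = 12/7 = 1.7143

The angular momentum scales linearly with n.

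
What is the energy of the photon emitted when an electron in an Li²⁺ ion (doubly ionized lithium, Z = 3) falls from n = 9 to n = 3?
12.094 eV

The energy levels are E_n = -13.6057 Z² eV / n².

Energy at n = 9: E_9 = -13.6057 × 3² / 9² = -1.511744 eV
Energy at n = 3: E_3 = -13.6057 × 3² / 3² = -13.605700 eV

For emission (electron falling to lower state), the photon energy is:
E_photon = E_9 - E_3 = |-1.511744 - (-13.605700)|
E_photon = 12.094 eV

This energy is carried away by the emitted photon.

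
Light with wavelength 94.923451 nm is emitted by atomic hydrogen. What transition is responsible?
n = 5 → n = 1

First, find the photon energy from the wavelength (hc = 1239.84 eV·nm):
E = hc/λ = 1239.84 eV·nm / 94.923451 nm = 13.061472 eV

The energy levels of hydrogen satisfy E_n = -13.6057 / n² eV, so an emission n_i → n_f releases
ΔE = 13.6057 × (1/n_f² − 1/n_i²) eV.

Setting ΔE equal to the photon energy:
1/n_f² − 1/n_i² = 13.061472 / 13.6057 = 0.96000000

Since 1/n_i² must be positive, we need 1/n_f² > 0.96000000, i.e. n_f ≤ 1. For each allowed n_f, solve n_i = (1/n_f² − 0.96000000)^(−1/2) and check whether it is a whole number:
  n_f = 1: 1/n_i² = 1.00000000 − 0.96000000 = 0.04000000 → n_i = 5.000  → integer, n_i = 5 ✓

Only n_f = 1 gives an integer upper level, n_i = 5.

The transition is from n = 5 to n = 1 (emission).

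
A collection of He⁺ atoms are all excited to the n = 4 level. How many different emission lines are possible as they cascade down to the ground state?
6

The electron can occupy levels n = 1, 2, ..., 4 during de-excitation — that is m = 4 - 1 + 1 = 4 distinct levels.

The number of distinct spectral lines equals the number of ways to choose 2 of these m levels (each pair gives one possible emission transition):

Number of lines = m(m-1)/2 = 4×3/2 = 6

These correspond to all possible transitions between the 4 levels:
4 → 3, 4 → 2, 4 → 1, 3 → 2, 3 → 1, 2 → 1

Each transition produces a photon with a unique energy (and thus wavelength). This count does not depend on Z.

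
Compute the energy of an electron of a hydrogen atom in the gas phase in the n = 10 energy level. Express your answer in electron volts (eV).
-0.136 eV

The energy levels of a hydrogen-like atom are given by:
E_n = -13.6057 eV / n²

For n = 10:
E_10 = -13.6057 eV / 10²
E_10 = -13.6057 eV / 100
E_10 = -0.136 eV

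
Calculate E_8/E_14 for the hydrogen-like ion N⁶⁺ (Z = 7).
3.0625

Using E_n = -13.6057 Z² / n² eV with Z = 7:

E_8 = -13.6057 × 7² / 8² = -666.6793 / 64 = -10.41686406 eV
E_14 = -13.6057 × 7² / 14² = -666.6793 / 196 = -3.40142500 eV

The ratio is:
E_8/E_14 = (-10.41686406) / (-3.40142500)
E_8/E_14 = (-666.6793/64) / (-666.6793/196)
E_8/E_14 = 196/64
E_8/E_14 = 3.0625
(Note: the Z² factors cancel in the ratio.)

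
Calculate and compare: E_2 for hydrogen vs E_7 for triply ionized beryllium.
Be³⁺ at n = 7 (E = -4.44 eV)

Using E_n = -13.6057 Z² / n² eV:

H (Z = 1) at n = 2:
E = -13.6057 × 1² / 2² = -13.6057 × 1 / 4 = -3.40143 eV

Be³⁺ (Z = 4) at n = 7:
E = -13.6057 × 4² / 7² = -13.6057 × 16 / 49 = -4.44268 eV

Since -4.44268 eV < -3.40143 eV,
Be³⁺ at n = 7 is more tightly bound (requires more energy to ionize).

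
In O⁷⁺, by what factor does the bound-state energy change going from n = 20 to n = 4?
25.00000

Using E_n = -13.6057 Z² / n² eV with Z = 8:

E_4 = -13.6057 × 8² / 4² = -870.7648 / 16 = -54.42280000000 eV
E_20 = -13.6057 × 8² / 20² = -870.7648 / 400 = -2.17691200000 eV

The ratio is:
E_4/E_20 = (-54.42280000000) / (-2.17691200000)
E_4/E_20 = (-870.7648/16) / (-870.7648/400)
E_4/E_20 = 400/16
E_4/E_20 = 25.00000
(Note: the Z² factors cancel in the ratio.)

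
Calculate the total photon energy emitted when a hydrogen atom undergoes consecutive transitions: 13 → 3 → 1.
13.5252 eV

The energy levels of hydrogen are E_n = -13.6057 / n² eV.

First transition (13 → 3):
ΔE₁ = |E_3 - E_13|
ΔE₁ = |-1.5117444444 - (-0.0805071006)| = 1.4312373 eV

Second transition (3 → 1):
ΔE₂ = |E_1 - E_3|
ΔE₂ = |-13.6057000000 - (-1.5117444444)| = 12.0939556 eV

Total energy released:
E_total = ΔE₁ + ΔE₂ = 1.4312373 + 12.0939556 = 13.5252 eV

Note: This equals the direct transition 13 → 1: 13.5252 eV ✓
Energy is conserved regardless of the path taken.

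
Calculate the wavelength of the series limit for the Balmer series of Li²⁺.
40.50 nm

The series limit corresponds to the transition from n = ∞ to n = 2.
This is the highest energy (shortest wavelength) transition in the Balmer series.

E_∞ = 0 eV
E_2 = -13.6057 × 3² / 2² = -30.6128 eV

Energy at series limit:
ΔE = E_∞ - E_2 = 0 - (-30.6128) = 30.6128 eV
λ = hc/E = 1239.84 eV·nm / 30.6128 eV = 40.50 nm

This energy equals the ionization energy from the n = 2 state of Li²⁺.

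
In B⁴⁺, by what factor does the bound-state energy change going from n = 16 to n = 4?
16.00000

Using E_n = -13.6057 Z² / n² eV with Z = 5:

E_4 = -13.6057 × 5² / 4² = -340.1425 / 16 = -21.25890625000 eV
E_16 = -13.6057 × 5² / 16² = -340.1425 / 256 = -1.32868164063 eV

The ratio is:
E_4/E_16 = (-21.25890625000) / (-1.32868164063)
E_4/E_16 = (-340.1425/16) / (-340.1425/256)
E_4/E_16 = 256/16
E_4/E_16 = 16.00000
(Note: the Z² factors cancel in the ratio.)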